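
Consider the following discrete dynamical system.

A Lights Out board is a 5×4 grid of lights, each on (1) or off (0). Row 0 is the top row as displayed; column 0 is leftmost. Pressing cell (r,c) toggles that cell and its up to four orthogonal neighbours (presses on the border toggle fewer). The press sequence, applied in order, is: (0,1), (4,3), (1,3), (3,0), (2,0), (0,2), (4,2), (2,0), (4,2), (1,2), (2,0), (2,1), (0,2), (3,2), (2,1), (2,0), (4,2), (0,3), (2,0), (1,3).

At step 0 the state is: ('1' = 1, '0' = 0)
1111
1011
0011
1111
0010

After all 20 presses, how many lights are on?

gen 0: 1111
1011
0011
1111
0010
gen 1: 0001
1111
0011
1111
0010
gen 2: 0001
1111
0011
1110
0001
gen 3: 0000
1100
0010
1110
0001
gen 4: 0000
1100
1010
0010
1001
gen 5: 0000
0100
0110
1010
1001
gen 6: 0111
0110
0110
1010
1001
gen 7: 0111
0110
0110
1000
1110
gen 8: 0111
1110
1010
0000
1110
gen 9: 0111
1110
1010
0010
1001
gen 10: 0101
1001
1000
0010
1001
gen 11: 0101
0001
0100
1010
1001
gen 12: 0101
0101
1010
1110
1001
gen 13: 0010
0111
1010
1110
1001
gen 14: 0010
0111
1000
1001
1011
gen 15: 0010
0011
0110
1101
1011
gen 16: 0010
1011
1010
0101
1011
gen 17: 0010
1011
1010
0111
1100
gen 18: 0001
1010
1010
0111
1100
gen 19: 0001
0010
0110
1111
1100
gen 20: 0000
0001
0111
1111
1100

10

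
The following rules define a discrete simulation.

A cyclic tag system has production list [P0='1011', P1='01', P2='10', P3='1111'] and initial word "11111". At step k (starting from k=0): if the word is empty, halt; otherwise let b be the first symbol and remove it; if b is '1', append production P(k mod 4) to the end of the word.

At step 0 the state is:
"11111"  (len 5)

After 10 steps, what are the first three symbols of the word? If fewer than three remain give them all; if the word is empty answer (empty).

110

t=0: "11111"  (len 5)
t=1: "11111011"  (len 8)
t=2: "111101101"  (len 9)
t=3: "1110110110"  (len 10)
t=4: "1101101101111"  (len 13)
t=5: "1011011011111011"  (len 16)
t=6: "01101101111101101"  (len 17)
t=7: "1101101111101101"  (len 16)
t=8: "1011011111011011111"  (len 19)
t=9: "0110111110110111111011"  (len 22)
t=10: "110111110110111111011"  (len 21)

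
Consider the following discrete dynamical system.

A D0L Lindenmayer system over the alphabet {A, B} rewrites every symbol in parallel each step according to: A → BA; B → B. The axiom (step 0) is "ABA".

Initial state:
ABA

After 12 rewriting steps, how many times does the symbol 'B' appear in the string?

25

0) ABA
1) BABBA
2) BBABBBA
3) BBBABBBBA
4) BBBBABBBBBA
5) BBBBBABBBBBBA
6) BBBBBBABBBBBBBA
7) BBBBBBBABBBBBBBBA
8) BBBBBBBBABBBBBBBBBA
9) BBBBBBBBBABBBBBBBBBBA
10) BBBBBBBBBBABBBBBBBBBBBA
11) BBBBBBBBBBBABBBBBBBBBBBBA
12) BBBBBBBBBBBBABBBBBBBBBBBBBA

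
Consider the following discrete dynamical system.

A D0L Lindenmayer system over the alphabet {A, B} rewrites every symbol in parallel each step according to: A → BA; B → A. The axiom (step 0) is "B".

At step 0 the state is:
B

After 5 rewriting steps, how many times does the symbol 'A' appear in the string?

5

0) B
1) A
2) BA
3) ABA
4) BAABA
5) ABABAABA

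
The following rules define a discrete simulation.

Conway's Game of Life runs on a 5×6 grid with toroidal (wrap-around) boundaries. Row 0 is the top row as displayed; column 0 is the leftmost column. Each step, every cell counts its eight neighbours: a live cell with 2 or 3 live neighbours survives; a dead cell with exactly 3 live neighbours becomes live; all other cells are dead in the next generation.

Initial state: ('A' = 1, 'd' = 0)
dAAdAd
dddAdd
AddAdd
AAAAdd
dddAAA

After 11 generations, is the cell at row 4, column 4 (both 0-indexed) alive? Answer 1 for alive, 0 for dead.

gen 0: dAAdAd
dddAdd
AddAdd
AAAAdd
dddAAA
gen 1: ddAddA
dAdAAd
AddAAd
AAdddd
dddddA
gen 2: AdAAdA
AAdddd
AddAAd
AAddAd
dAdddA
gen 3: ddAdAA
dddddd
ddAAAd
dAAAAd
dddAdd
gen 4: dddAAd
ddAddA
dAddAd
dAdddd
dAdddA
gen 5: AdAAAA
ddAddA
AAAddd
dAAddd
AdAdAd
gen 6: AdAddd
dddddd
AddAdd
dddddA
AdddAd
gen 7: dAdddA
dAdddd
dddddd
AdddAA
AAdddd
gen 8: dAAddd
Addddd
AddddA
AAdddA
dAddAd
gen 9: AAAddd
AddddA
dddddd
dAddAd
dddddA
gen 10: dAdddd
AddddA
AddddA
dddddd
ddAddA
gen 11: dAdddA
dAdddA
AddddA
AddddA
dddddd

0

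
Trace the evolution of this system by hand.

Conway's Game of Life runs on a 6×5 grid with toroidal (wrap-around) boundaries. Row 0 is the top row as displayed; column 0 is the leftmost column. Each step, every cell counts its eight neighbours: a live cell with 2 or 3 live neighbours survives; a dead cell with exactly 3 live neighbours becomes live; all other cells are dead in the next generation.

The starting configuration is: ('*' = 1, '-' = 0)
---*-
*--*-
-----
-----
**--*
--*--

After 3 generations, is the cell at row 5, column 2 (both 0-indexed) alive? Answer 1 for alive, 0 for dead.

0

0) ---*-
*--*-
-----
-----
**--*
--*--
1) --***
----*
-----
*----
**---
*****
2) -----
----*
-----
**---
---*-
-----
3) -----
-----
*----
-----
-----
-----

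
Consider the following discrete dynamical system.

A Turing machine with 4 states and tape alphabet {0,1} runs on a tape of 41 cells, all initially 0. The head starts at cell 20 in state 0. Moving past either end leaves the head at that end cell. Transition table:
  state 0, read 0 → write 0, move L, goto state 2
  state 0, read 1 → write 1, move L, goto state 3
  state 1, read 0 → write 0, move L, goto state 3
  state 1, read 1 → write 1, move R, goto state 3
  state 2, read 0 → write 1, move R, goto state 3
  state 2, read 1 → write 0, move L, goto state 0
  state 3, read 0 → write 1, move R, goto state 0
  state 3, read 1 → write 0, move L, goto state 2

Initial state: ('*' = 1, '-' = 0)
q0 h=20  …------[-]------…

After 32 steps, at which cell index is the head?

12

gen 0: q0 h=20  …------[-]------…
gen 1: q2 h=19  …------[-]------…
gen 2: q3 h=20  …-----*[-]------…
gen 3: q0 h=21  …----**[-]------…
gen 4: q2 h=20  …-----*[*]------…
gen 5: q0 h=19  …------[*]------…
gen 6: q3 h=18  …------[-]*-----…
gen 7: q0 h=19  …-----*[*]------…
gen 8: q3 h=18  …------[*]*-----…
gen 9: q2 h=17  …------[-]-*----…
gen 10: q3 h=18  …-----*[-]*-----…
gen 11: q0 h=19  …----**[*]------…
gen 12: q3 h=18  …-----*[*]*-----…
gen 13: q2 h=17  …------[*]-*----…
gen 14: q0 h=16  …------[-]--*---…
gen 15: q2 h=15  …------[-]---*--…
gen 16: q3 h=16  …-----*[-]--*---…
gen 17: q0 h=17  …----**[-]-*----…
gen 18: q2 h=16  …-----*[*]--*---…
gen 19: q0 h=15  …------[*]---*--…
gen 20: q3 h=14  …------[-]*---*-…
gen 21: q0 h=15  …-----*[*]---*--…
gen 22: q3 h=14  …------[*]*---*-…
gen 23: q2 h=13  …------[-]-*---*…
gen 24: q3 h=14  …-----*[-]*---*-…
gen 25: q0 h=15  …----**[*]---*--…
gen 26: q3 h=14  …-----*[*]*---*-…
gen 27: q2 h=13  …------[*]-*---*…
gen 28: q0 h=12  …------[-]--*---…
gen 29: q2 h=11  …------[-]---*--…
gen 30: q3 h=12  …-----*[-]--*---…
gen 31: q0 h=13  …----**[-]-*---*…
gen 32: q2 h=12  …-----*[*]--*---…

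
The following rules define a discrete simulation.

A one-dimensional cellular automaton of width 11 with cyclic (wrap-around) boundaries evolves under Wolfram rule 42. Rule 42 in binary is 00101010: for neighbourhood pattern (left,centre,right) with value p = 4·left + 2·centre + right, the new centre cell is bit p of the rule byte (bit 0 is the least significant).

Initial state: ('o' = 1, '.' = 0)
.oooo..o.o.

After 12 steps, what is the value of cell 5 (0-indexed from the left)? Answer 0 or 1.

t=0: .oooo..o.o.
t=1: oo....o.o..
t=2: o....o.o..o
t=3: ....o.o..oo
t=4: ...o.o..oo.
t=5: ..o.o..oo..
t=6: .o.o..oo...
t=7: o.o..oo....
t=8: .o..oo....o
t=9: o..oo....o.
t=10: ..oo....o.o
t=11: .oo....o.o.
t=12: oo....o.o..

0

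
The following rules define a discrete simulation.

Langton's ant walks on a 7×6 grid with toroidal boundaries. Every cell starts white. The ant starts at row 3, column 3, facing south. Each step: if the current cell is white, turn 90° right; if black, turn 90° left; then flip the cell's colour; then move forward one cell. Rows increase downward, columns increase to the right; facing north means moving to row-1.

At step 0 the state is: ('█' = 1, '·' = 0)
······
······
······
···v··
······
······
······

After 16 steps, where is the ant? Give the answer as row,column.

3,3

[0] ······
······
······
···v··
······
······
······
[1] ······
······
······
··<█··
······
······
······
[2] ······
······
··^···
··██··
······
······
······
[3] ······
······
··█>··
··██··
······
······
······
[4] ······
······
··██··
··█v··
······
······
······
[5] ······
······
··██··
··█·>·
······
······
······
[6] ······
······
··██··
··█·█·
····v·
······
······
[7] ······
······
··██··
··█·█·
···<█·
······
······
[8] ······
······
··██··
··█^█·
···██·
······
······
[9] ······
······
··██··
··██>·
···██·
······
······
[10] ······
······
··██^·
··██··
···██·
······
······
[11] ······
······
··███>
··██··
···██·
······
······
[12] ······
······
··████
··██·v
···██·
······
······
[13] ······
······
··████
··██<█
···██·
······
······
[14] ······
······
··██^█
··████
···██·
······
······
[15] ······
······
··█<·█
··████
···██·
······
······
[16] ······
······
··█··█
··█v██
···██·
······
······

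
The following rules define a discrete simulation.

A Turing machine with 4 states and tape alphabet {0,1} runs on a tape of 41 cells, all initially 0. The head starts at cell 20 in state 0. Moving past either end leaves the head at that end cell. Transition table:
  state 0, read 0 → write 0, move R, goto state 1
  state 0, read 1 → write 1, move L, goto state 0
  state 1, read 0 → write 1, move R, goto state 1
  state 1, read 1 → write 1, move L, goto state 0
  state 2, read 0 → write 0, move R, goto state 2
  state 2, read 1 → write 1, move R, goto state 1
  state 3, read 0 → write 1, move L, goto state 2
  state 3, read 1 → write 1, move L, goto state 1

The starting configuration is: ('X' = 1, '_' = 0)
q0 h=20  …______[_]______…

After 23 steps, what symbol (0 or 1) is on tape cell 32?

step 0: q0 h=20  …______[_]______…
step 1: q1 h=21  …______[_]______…
step 2: q1 h=22  …_____X[_]______…
step 3: q1 h=23  …____XX[_]______…
step 4: q1 h=24  …___XXX[_]______…
step 5: q1 h=25  …__XXXX[_]______…
step 6: q1 h=26  …_XXXXX[_]______…
step 7: q1 h=27  …XXXXXX[_]______…
step 8: q1 h=28  …XXXXXX[_]______…
step 9: q1 h=29  …XXXXXX[_]______…
step 10: q1 h=30  …XXXXXX[_]______…
step 11: q1 h=31  …XXXXXX[_]______…
step 12: q1 h=32  …XXXXXX[_]______…
step 13: q1 h=33  …XXXXXX[_]______…
step 14: q1 h=34  …XXXXXX[_]______|
step 15: q1 h=35  …XXXXXX[_]_____|
step 16: q1 h=36  …XXXXXX[_]____|
step 17: q1 h=37  …XXXXXX[_]___|
step 18: q1 h=38  …XXXXXX[_]__|
step 19: q1 h=39  …XXXXXX[_]_|
step 20: q1 h=40  …XXXXXX[_]|
step 21: q1 h=40  …XXXXXX[X]|
step 22: q0 h=39  …XXXXXX[X]X|
step 23: q0 h=38  …XXXXXX[X]XX|

1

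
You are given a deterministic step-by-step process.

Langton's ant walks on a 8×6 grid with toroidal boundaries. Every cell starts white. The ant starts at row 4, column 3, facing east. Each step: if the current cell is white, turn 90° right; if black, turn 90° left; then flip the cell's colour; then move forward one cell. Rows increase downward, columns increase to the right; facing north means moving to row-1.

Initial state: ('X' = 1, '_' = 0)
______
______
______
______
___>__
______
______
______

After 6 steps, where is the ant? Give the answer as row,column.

3,4

k=0  ______
______
______
______
___>__
______
______
______
k=1  ______
______
______
______
___X__
___v__
______
______
k=2  ______
______
______
______
___X__
__<X__
______
______
k=3  ______
______
______
______
__^X__
__XX__
______
______
k=4  ______
______
______
______
__X>__
__XX__
______
______
k=5  ______
______
______
___^__
__X___
__XX__
______
______
k=6  ______
______
______
___X>_
__X___
__XX__
______
______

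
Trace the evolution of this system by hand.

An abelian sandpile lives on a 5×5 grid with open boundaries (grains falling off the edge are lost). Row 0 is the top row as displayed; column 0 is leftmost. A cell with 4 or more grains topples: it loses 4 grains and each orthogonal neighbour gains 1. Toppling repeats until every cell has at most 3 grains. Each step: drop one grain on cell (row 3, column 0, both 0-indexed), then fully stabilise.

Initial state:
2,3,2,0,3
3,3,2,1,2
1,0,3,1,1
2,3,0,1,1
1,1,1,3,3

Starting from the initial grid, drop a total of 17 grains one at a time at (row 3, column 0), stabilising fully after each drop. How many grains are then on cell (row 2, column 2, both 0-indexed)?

1

t=0: 2,3,2,0,3
3,3,2,1,2
1,0,3,1,1
2,3,0,1,1
1,1,1,3,3
t=1: 2,3,2,0,3
3,3,2,1,2
1,0,3,1,1
3,3,0,1,1
1,1,1,3,3
t=2: 2,3,2,0,3
3,3,2,1,2
2,1,3,1,1
1,0,1,1,1
2,2,1,3,3
t=3: 2,3,2,0,3
3,3,2,1,2
2,1,3,1,1
2,0,1,1,1
2,2,1,3,3
t=4: 2,3,2,0,3
3,3,2,1,2
2,1,3,1,1
3,0,1,1,1
2,2,1,3,3
t=5: 2,3,2,0,3
3,3,2,1,2
3,1,3,1,1
0,1,1,1,1
3,2,1,3,3
t=6: 2,3,2,0,3
3,3,2,1,2
3,1,3,1,1
1,1,1,1,1
3,2,1,3,3
t=7: 2,3,2,0,3
3,3,2,1,2
3,1,3,1,1
2,1,1,1,1
3,2,1,3,3
t=8: 2,3,2,0,3
3,3,2,1,2
3,1,3,1,1
3,1,1,1,1
3,2,1,3,3
t=9: 0,1,3,0,3
2,1,3,1,2
1,3,3,1,1
2,2,1,1,1
0,3,1,3,3
t=10: 0,1,3,0,3
2,1,3,1,2
1,3,3,1,1
3,2,1,1,1
0,3,1,3,3
t=11: 0,1,3,0,3
2,1,3,1,2
2,3,3,1,1
0,3,1,1,1
1,3,1,3,3
t=12: 0,1,3,0,3
2,1,3,1,2
2,3,3,1,1
1,3,1,1,1
1,3,1,3,3
t=13: 0,1,3,0,3
2,1,3,1,2
2,3,3,1,1
2,3,1,1,1
1,3,1,3,3
t=14: 0,1,3,0,3
2,1,3,1,2
2,3,3,1,1
3,3,1,1,1
1,3,1,3,3
t=15: 0,2,0,1,3
3,3,1,2,2
0,2,1,2,1
2,2,3,1,1
3,0,2,3,3
t=16: 0,2,0,1,3
3,3,1,2,2
0,2,1,2,1
3,2,3,1,1
3,0,2,3,3
t=17: 0,2,0,1,3
3,3,1,2,2
1,2,1,2,1
1,3,3,1,1
0,1,2,3,3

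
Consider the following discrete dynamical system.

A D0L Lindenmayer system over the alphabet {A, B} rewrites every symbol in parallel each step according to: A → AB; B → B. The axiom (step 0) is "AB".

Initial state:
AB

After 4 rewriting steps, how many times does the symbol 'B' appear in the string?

5

t=0: AB
t=1: ABB
t=2: ABBB
t=3: ABBBB
t=4: ABBBBB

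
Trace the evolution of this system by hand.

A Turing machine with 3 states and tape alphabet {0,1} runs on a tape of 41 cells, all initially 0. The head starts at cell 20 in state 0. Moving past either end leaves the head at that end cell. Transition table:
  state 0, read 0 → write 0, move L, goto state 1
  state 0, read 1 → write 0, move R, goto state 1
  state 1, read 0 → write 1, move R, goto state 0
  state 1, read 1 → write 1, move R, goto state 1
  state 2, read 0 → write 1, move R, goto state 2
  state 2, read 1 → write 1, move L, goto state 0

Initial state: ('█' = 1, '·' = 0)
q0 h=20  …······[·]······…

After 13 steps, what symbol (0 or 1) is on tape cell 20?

[0] q0 h=20  …······[·]······…
[1] q1 h=19  …······[·]······…
[2] q0 h=20  …·····█[·]······…
[3] q1 h=19  …······[█]······…
[4] q1 h=20  …·····█[·]······…
[5] q0 h=21  …····██[·]······…
[6] q1 h=20  …·····█[█]······…
[7] q1 h=21  …····██[·]······…
[8] q0 h=22  …···███[·]······…
[9] q1 h=21  …····██[█]······…
[10] q1 h=22  …···███[·]······…
[11] q0 h=23  …··████[·]······…
[12] q1 h=22  …···███[█]······…
[13] q1 h=23  …··████[·]······…

1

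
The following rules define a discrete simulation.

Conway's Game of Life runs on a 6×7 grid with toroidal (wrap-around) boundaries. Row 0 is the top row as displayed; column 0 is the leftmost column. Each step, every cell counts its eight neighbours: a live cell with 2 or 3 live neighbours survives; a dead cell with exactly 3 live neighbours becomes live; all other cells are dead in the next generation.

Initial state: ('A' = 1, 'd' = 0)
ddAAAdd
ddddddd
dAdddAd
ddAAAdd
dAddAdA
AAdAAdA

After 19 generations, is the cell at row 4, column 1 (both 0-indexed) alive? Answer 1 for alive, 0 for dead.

step 0: ddAAAdd
ddddddd
dAdddAd
ddAAAdd
dAddAdA
AAdAAdA
step 1: AAAdAAd
ddAAAdd
ddAAAdd
AAAAAdd
dAddddA
dAddddA
step 2: AdddAAA
ddddddd
dddddAd
AdddAAd
dddAdAA
ddddddA
step 3: AddddAA
ddddAdd
ddddAAA
ddddddd
Adddddd
ddddddd
step 4: dddddAA
AdddAdd
ddddAAd
dddddAA
ddddddd
Adddddd
step 5: AddddAA
ddddAdd
ddddAdd
ddddAAA
ddddddA
ddddddA
step 6: AddddAA
ddddAdA
dddAAdd
ddddAdA
AdddddA
ddddddd
step 7: AddddAA
AddAAdA
dddAAdd
AddAAdA
AddddAA
dddddAd
step 8: Adddddd
AddAddd
ddAdddd
AddAddd
Adddddd
ddddAdd
step 9: ddddddd
dAddddd
dAAAddd
dAddddd
ddddddd
ddddddd
step 10: ddddddd
dAddddd
AAddddd
dAddddd
ddddddd
ddddddd
step 11: ddddddd
AAddddd
AAAdddd
AAddddd
ddddddd
ddddddd
step 12: ddddddd
AdAdddd
ddAdddA
AdAdddd
ddddddd
ddddddd
step 13: ddddddd
dAddddd
AdAAddA
dAddddd
ddddddd
ddddddd
step 14: ddddddd
AAAdddd
AdAdddd
AAAdddd
ddddddd
ddddddd
step 15: dAddddd
AdAdddd
dddAddA
AdAdddd
dAddddd
ddddddd
step 16: dAddddd
AAAdddd
AdAAddA
AAAdddd
dAddddd
ddddddd
step 17: AAAdddd
dddAddA
dddAddA
dddAddA
AAAdddd
ddddddd
step 18: AAAdddd
dAdAddA
AdAAAAA
dAdAddA
AAAdddd
ddddddd
step 19: AAAdddd
ddddddd
ddddddd
ddddddd
AAAdddd
ddddddd

1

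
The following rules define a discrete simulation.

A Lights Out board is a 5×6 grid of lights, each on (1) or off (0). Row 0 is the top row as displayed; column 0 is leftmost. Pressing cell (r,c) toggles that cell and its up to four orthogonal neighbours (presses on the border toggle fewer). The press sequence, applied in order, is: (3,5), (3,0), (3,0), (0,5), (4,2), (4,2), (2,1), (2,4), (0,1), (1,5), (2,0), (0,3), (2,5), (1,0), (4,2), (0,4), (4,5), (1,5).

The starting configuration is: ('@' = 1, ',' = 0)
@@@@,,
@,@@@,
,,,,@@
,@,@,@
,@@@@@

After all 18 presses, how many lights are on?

16

t=0: @@@@,,
@,@@@,
,,,,@@
,@,@,@
,@@@@@
t=1: @@@@,,
@,@@@,
,,,,@,
,@,@@,
,@@@@,
t=2: @@@@,,
@,@@@,
@,,,@,
@,,@@,
@@@@@,
t=3: @@@@,,
@,@@@,
,,,,@,
,@,@@,
,@@@@,
t=4: @@@@@@
@,@@@@
,,,,@,
,@,@@,
,@@@@,
t=5: @@@@@@
@,@@@@
,,,,@,
,@@@@,
,,,,@,
t=6: @@@@@@
@,@@@@
,,,,@,
,@,@@,
,@@@@,
t=7: @@@@@@
@@@@@@
@@@,@,
,,,@@,
,@@@@,
t=8: @@@@@@
@@@@,@
@@@@,@
,,,@,,
,@@@@,
t=9: ,,,@@@
@,@@,@
@@@@,@
,,,@,,
,@@@@,
t=10: ,,,@@,
@,@@@,
@@@@,,
,,,@,,
,@@@@,
t=11: ,,,@@,
,,@@@,
,,@@,,
@,,@,,
,@@@@,
t=12: ,,@,,,
,,@,@,
,,@@,,
@,,@,,
,@@@@,
t=13: ,,@,,,
,,@,@@
,,@@@@
@,,@,@
,@@@@,
t=14: @,@,,,
@@@,@@
@,@@@@
@,,@,@
,@@@@,
t=15: @,@,,,
@@@,@@
@,@@@@
@,@@,@
,,,,@,
t=16: @,@@@@
@@@,,@
@,@@@@
@,@@,@
,,,,@,
t=17: @,@@@@
@@@,,@
@,@@@@
@,@@,,
,,,,,@
t=18: @,@@@,
@@@,@,
@,@@@,
@,@@,,
,,,,,@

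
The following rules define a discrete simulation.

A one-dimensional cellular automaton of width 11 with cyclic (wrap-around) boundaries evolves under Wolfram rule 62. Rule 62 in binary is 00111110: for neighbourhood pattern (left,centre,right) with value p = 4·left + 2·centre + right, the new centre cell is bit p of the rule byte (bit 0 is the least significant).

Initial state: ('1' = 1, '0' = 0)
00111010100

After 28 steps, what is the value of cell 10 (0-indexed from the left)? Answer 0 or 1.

1

step 0: 00111010100
step 1: 01100111110
step 2: 11011100001
step 3: 00110010011
step 4: 11101111110
step 5: 10011000001
step 6: 01110100011
step 7: 11001110110
step 8: 10111001101
step 9: 01100111011
step 10: 11011100110
step 11: 10110011101
step 12: 01101110011
step 13: 11011001110
step 14: 10110111001
step 15: 01101100111
step 16: 11011011100
step 17: 10110110011
step 18: 01101101110
step 19: 11011011001
step 20: 00110110111
step 21: 11101101100
step 22: 10011011011
step 23: 01110110110
step 24: 11001101101
step 25: 00111011011
step 26: 11100110110
step 27: 10011101101
step 28: 01110011011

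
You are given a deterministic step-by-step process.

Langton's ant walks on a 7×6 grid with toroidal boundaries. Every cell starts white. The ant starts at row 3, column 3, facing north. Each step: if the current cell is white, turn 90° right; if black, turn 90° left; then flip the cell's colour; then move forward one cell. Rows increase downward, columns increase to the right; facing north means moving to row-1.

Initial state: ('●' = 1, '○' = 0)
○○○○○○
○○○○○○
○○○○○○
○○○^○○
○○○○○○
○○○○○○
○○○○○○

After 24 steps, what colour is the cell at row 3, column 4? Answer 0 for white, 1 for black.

1

t=0: ○○○○○○
○○○○○○
○○○○○○
○○○^○○
○○○○○○
○○○○○○
○○○○○○
t=1: ○○○○○○
○○○○○○
○○○○○○
○○○●>○
○○○○○○
○○○○○○
○○○○○○
t=2: ○○○○○○
○○○○○○
○○○○○○
○○○●●○
○○○○v○
○○○○○○
○○○○○○
t=3: ○○○○○○
○○○○○○
○○○○○○
○○○●●○
○○○<●○
○○○○○○
○○○○○○
t=4: ○○○○○○
○○○○○○
○○○○○○
○○○^●○
○○○●●○
○○○○○○
○○○○○○
t=5: ○○○○○○
○○○○○○
○○○○○○
○○<○●○
○○○●●○
○○○○○○
○○○○○○
t=6: ○○○○○○
○○○○○○
○○^○○○
○○●○●○
○○○●●○
○○○○○○
○○○○○○
t=7: ○○○○○○
○○○○○○
○○●>○○
○○●○●○
○○○●●○
○○○○○○
○○○○○○
t=8: ○○○○○○
○○○○○○
○○●●○○
○○●v●○
○○○●●○
○○○○○○
○○○○○○
t=9: ○○○○○○
○○○○○○
○○●●○○
○○<●●○
○○○●●○
○○○○○○
○○○○○○
t=10: ○○○○○○
○○○○○○
○○●●○○
○○○●●○
○○v●●○
○○○○○○
○○○○○○
t=11: ○○○○○○
○○○○○○
○○●●○○
○○○●●○
○<●●●○
○○○○○○
○○○○○○
t=12: ○○○○○○
○○○○○○
○○●●○○
○^○●●○
○●●●●○
○○○○○○
○○○○○○
t=13: ○○○○○○
○○○○○○
○○●●○○
○●>●●○
○●●●●○
○○○○○○
○○○○○○
t=14: ○○○○○○
○○○○○○
○○●●○○
○●●●●○
○●v●●○
○○○○○○
○○○○○○
t=15: ○○○○○○
○○○○○○
○○●●○○
○●●●●○
○●○>●○
○○○○○○
○○○○○○
t=16: ○○○○○○
○○○○○○
○○●●○○
○●●^●○
○●○○●○
○○○○○○
○○○○○○
t=17: ○○○○○○
○○○○○○
○○●●○○
○●<○●○
○●○○●○
○○○○○○
○○○○○○
t=18: ○○○○○○
○○○○○○
○○●●○○
○●○○●○
○●v○●○
○○○○○○
○○○○○○
t=19: ○○○○○○
○○○○○○
○○●●○○
○●○○●○
○<●○●○
○○○○○○
○○○○○○
t=20: ○○○○○○
○○○○○○
○○●●○○
○●○○●○
○○●○●○
○v○○○○
○○○○○○
t=21: ○○○○○○
○○○○○○
○○●●○○
○●○○●○
○○●○●○
<●○○○○
○○○○○○
t=22: ○○○○○○
○○○○○○
○○●●○○
○●○○●○
^○●○●○
●●○○○○
○○○○○○
t=23: ○○○○○○
○○○○○○
○○●●○○
○●○○●○
●>●○●○
●●○○○○
○○○○○○
t=24: ○○○○○○
○○○○○○
○○●●○○
○●○○●○
●●●○●○
●v○○○○
○○○○○○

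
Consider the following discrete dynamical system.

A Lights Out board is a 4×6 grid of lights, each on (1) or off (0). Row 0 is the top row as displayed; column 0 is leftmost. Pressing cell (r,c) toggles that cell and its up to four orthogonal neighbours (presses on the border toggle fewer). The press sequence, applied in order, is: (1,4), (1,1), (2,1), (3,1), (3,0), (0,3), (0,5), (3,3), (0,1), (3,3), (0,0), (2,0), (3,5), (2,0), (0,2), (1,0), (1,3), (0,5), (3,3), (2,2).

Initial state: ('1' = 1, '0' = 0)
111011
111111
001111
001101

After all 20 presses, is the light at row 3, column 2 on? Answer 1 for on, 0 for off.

step 0: 111011
111111
001111
001101
step 1: 111001
111000
001101
001101
step 2: 101001
000000
011101
001101
step 3: 101001
010000
100101
011101
step 4: 101001
010000
110101
100101
step 5: 101001
010000
010101
010101
step 6: 100111
010100
010101
010101
step 7: 100100
010101
010101
010101
step 8: 100100
010101
010001
011011
step 9: 011100
000101
010001
011011
step 10: 011100
000101
010101
010101
step 11: 101100
100101
010101
010101
step 12: 101100
000101
100101
110101
step 13: 101100
000101
100100
110110
step 14: 101100
100101
010100
010110
step 15: 110000
101101
010100
010110
step 16: 010000
011101
110100
010110
step 17: 010100
010011
110000
010110
step 18: 010111
010010
110000
010110
step 19: 010111
010010
110100
011000
step 20: 010111
011010
101000
010000

0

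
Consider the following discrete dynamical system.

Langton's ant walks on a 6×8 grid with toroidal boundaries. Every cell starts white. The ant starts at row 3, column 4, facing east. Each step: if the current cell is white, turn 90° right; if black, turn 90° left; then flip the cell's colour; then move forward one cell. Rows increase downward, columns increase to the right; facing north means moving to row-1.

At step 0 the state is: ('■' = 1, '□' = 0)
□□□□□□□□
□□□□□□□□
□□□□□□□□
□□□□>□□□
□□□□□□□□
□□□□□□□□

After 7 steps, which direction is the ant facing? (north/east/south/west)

0) □□□□□□□□
□□□□□□□□
□□□□□□□□
□□□□>□□□
□□□□□□□□
□□□□□□□□
1) □□□□□□□□
□□□□□□□□
□□□□□□□□
□□□□■□□□
□□□□v□□□
□□□□□□□□
2) □□□□□□□□
□□□□□□□□
□□□□□□□□
□□□□■□□□
□□□<■□□□
□□□□□□□□
3) □□□□□□□□
□□□□□□□□
□□□□□□□□
□□□^■□□□
□□□■■□□□
□□□□□□□□
4) □□□□□□□□
□□□□□□□□
□□□□□□□□
□□□■>□□□
□□□■■□□□
□□□□□□□□
5) □□□□□□□□
□□□□□□□□
□□□□^□□□
□□□■□□□□
□□□■■□□□
□□□□□□□□
6) □□□□□□□□
□□□□□□□□
□□□□■>□□
□□□■□□□□
□□□■■□□□
□□□□□□□□
7) □□□□□□□□
□□□□□□□□
□□□□■■□□
□□□■□v□□
□□□■■□□□
□□□□□□□□

south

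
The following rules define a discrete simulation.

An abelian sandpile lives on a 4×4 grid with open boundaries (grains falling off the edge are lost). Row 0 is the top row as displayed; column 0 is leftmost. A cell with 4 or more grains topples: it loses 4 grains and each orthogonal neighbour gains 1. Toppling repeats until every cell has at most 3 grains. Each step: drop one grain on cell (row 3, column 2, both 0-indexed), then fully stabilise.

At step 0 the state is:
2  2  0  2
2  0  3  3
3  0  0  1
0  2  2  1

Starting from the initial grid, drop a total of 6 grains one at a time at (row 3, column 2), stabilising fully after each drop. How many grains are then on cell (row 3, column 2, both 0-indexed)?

[0] 2  2  0  2
2  0  3  3
3  0  0  1
0  2  2  1
[1] 2  2  0  2
2  0  3  3
3  0  0  1
0  2  3  1
[2] 2  2  0  2
2  0  3  3
3  0  1  1
0  3  0  2
[3] 2  2  0  2
2  0  3  3
3  0  1  1
0  3  1  2
[4] 2  2  0  2
2  0  3  3
3  0  1  1
0  3  2  2
[5] 2  2  0  2
2  0  3  3
3  0  1  1
0  3  3  2
[6] 2  2  0  2
2  0  3  3
3  1  2  1
1  0  1  3

1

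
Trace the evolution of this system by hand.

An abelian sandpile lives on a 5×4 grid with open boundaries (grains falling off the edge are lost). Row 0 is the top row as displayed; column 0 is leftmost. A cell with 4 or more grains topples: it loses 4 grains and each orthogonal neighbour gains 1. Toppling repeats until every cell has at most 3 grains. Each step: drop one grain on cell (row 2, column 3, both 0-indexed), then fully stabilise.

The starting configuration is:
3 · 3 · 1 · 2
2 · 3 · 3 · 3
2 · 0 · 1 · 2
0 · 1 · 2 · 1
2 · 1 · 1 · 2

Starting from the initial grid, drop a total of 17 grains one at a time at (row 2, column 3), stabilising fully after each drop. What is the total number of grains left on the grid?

gen 0: 3 · 3 · 1 · 2
2 · 3 · 3 · 3
2 · 0 · 1 · 2
0 · 1 · 2 · 1
2 · 1 · 1 · 2
gen 1: 3 · 3 · 1 · 2
2 · 3 · 3 · 3
2 · 0 · 1 · 3
0 · 1 · 2 · 1
2 · 1 · 1 · 2
gen 2: 1 · 1 · 3 · 3
0 · 2 · 1 · 1
3 · 1 · 3 · 1
0 · 1 · 2 · 2
2 · 1 · 1 · 2
gen 3: 1 · 1 · 3 · 3
0 · 2 · 1 · 1
3 · 1 · 3 · 2
0 · 1 · 2 · 2
2 · 1 · 1 · 2
gen 4: 1 · 1 · 3 · 3
0 · 2 · 1 · 1
3 · 1 · 3 · 3
0 · 1 · 2 · 2
2 · 1 · 1 · 2
gen 5: 1 · 1 · 3 · 3
0 · 2 · 2 · 2
3 · 2 · 0 · 1
0 · 1 · 3 · 3
2 · 1 · 1 · 2
gen 6: 1 · 1 · 3 · 3
0 · 2 · 2 · 2
3 · 2 · 0 · 2
0 · 1 · 3 · 3
2 · 1 · 1 · 2
gen 7: 1 · 1 · 3 · 3
0 · 2 · 2 · 2
3 · 2 · 0 · 3
0 · 1 · 3 · 3
2 · 1 · 1 · 2
gen 8: 1 · 1 · 3 · 3
0 · 2 · 2 · 3
3 · 2 · 2 · 1
0 · 2 · 0 · 1
2 · 1 · 2 · 3
gen 9: 1 · 1 · 3 · 3
0 · 2 · 2 · 3
3 · 2 · 2 · 2
0 · 2 · 0 · 1
2 · 1 · 2 · 3
gen 10: 1 · 1 · 3 · 3
0 · 2 · 2 · 3
3 · 2 · 2 · 3
0 · 2 · 0 · 1
2 · 1 · 2 · 3
gen 11: 1 · 2 · 1 · 1
0 · 3 · 1 · 2
3 · 3 · 0 · 2
0 · 2 · 1 · 2
2 · 1 · 2 · 3
gen 12: 1 · 2 · 1 · 1
0 · 3 · 1 · 2
3 · 3 · 0 · 3
0 · 2 · 1 · 2
2 · 1 · 2 · 3
gen 13: 1 · 2 · 1 · 1
0 · 3 · 1 · 3
3 · 3 · 1 · 0
0 · 2 · 1 · 3
2 · 1 · 2 · 3
gen 14: 1 · 2 · 1 · 1
0 · 3 · 1 · 3
3 · 3 · 1 · 1
0 · 2 · 1 · 3
2 · 1 · 2 · 3
gen 15: 1 · 2 · 1 · 1
0 · 3 · 1 · 3
3 · 3 · 1 · 2
0 · 2 · 1 · 3
2 · 1 · 2 · 3
gen 16: 1 · 2 · 1 · 1
0 · 3 · 1 · 3
3 · 3 · 1 · 3
0 · 2 · 1 · 3
2 · 1 · 2 · 3
gen 17: 1 · 2 · 1 · 2
0 · 3 · 2 · 0
3 · 3 · 2 · 2
0 · 2 · 2 · 1
2 · 1 · 3 · 0

32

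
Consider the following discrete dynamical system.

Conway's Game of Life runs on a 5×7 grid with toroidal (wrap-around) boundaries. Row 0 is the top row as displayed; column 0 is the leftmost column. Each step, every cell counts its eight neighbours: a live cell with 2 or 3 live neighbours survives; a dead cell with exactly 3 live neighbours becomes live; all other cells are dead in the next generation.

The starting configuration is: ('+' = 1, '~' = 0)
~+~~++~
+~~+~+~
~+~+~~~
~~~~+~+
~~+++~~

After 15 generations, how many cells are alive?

0) ~+~~++~
+~~+~+~
~+~+~~~
~~~~+~+
~~+++~~
1) ~+~~~++
++~+~++
+~++~++
~~~~++~
~~+~~~~
2) ~+~~++~
~~~+~~~
~~++~~~
~++~++~
~~~~+~+
3) ~~~+++~
~~~+~~~
~+~~~~~
~++~++~
+++~~~+
4) ++~++++
~~++~~~
~+~++~~
~~~+~++
+~~~~~+
5) ~+~+++~
~~~~~~+
~~~~~+~
~~++~++
~+++~~~
6) ++~+++~
~~~~~~+
~~~~++~
~+~+~++
++~~~~+
7) ~++~++~
+~~+~~+
+~~~+~~
~++~~~~
~~~+~~~
8) +++~+++
+~++~~+
+~++~~+
~+++~~~
~~~++~~
9) ~~~~~~~
~~~~~~~
~~~~+~+
++~~~~~
~~~~~~+
10) ~~~~~~~
~~~~~~~
+~~~~~~
+~~~~++
+~~~~~~
11) ~~~~~~~
~~~~~~~
+~~~~~~
++~~~~~
+~~~~~~
12) ~~~~~~~
~~~~~~~
++~~~~~
++~~~~+
++~~~~~
13) ~~~~~~~
~~~~~~~
~+~~~~+
~~+~~~+
~+~~~~+
14) ~~~~~~~
~~~~~~~
+~~~~~~
~++~~++
+~~~~~~
15) ~~~~~~~
~~~~~~~
++~~~~+
~+~~~~+
++~~~~+

8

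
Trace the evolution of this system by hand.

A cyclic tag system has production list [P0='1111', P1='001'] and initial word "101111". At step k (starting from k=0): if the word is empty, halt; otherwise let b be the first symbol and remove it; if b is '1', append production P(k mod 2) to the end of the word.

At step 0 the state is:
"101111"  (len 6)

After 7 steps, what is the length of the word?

21

t=0: "101111"  (len 6)
t=1: "011111111"  (len 9)
t=2: "11111111"  (len 8)
t=3: "11111111111"  (len 11)
t=4: "1111111111001"  (len 13)
t=5: "1111111110011111"  (len 16)
t=6: "111111110011111001"  (len 18)
t=7: "111111100111110011111"  (len 21)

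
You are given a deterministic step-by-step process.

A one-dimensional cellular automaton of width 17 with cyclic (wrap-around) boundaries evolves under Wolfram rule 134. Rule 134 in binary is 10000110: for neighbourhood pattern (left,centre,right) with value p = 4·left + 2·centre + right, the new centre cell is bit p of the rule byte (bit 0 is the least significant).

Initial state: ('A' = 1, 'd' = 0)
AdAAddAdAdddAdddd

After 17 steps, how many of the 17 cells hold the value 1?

[0] AdAAddAdAdddAdddd
[1] AddddAAdAddAAdddA
[2] ddddAdddAdAddddAd
[3] dddAAddAAdAdddAAd
[4] ddAdddAdddAddAddd
[5] dAAddAAddAAdAAddd
[6] AdddAdddAdddddddd
[7] AddAAddAAdddddddA
[8] ddAdddAddddddddAd
[9] dAAddAAdddddddAAd
[10] AdddAddddddddAddd
[11] AddAAdddddddAAddA
[12] ddAddddddddAdddAd
[13] dAAdddddddAAddAAd
[14] AddddddddAdddAddd
[15] AdddddddAAddAAddA
[16] dddddddAdddAdddAd
[17] ddddddAAddAAddAAd

6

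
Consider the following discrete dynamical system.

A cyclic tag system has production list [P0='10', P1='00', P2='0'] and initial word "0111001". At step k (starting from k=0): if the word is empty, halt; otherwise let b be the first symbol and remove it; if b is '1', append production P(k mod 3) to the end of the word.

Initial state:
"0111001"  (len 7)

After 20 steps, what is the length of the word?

0

0) "0111001"  (len 7)
1) "111001"  (len 6)
2) "1100100"  (len 7)
3) "1001000"  (len 7)
4) "00100010"  (len 8)
5) "0100010"  (len 7)
6) "100010"  (len 6)
7) "0001010"  (len 7)
8) "001010"  (len 6)
9) "01010"  (len 5)
10) "1010"  (len 4)
11) "01000"  (len 5)
12) "1000"  (len 4)
13) "00010"  (len 5)
14) "0010"  (len 4)
15) "010"  (len 3)
16) "10"  (len 2)
17) "000"  (len 3)
18) "00"  (len 2)
19) "0"  (len 1)
20) (halted — word empty)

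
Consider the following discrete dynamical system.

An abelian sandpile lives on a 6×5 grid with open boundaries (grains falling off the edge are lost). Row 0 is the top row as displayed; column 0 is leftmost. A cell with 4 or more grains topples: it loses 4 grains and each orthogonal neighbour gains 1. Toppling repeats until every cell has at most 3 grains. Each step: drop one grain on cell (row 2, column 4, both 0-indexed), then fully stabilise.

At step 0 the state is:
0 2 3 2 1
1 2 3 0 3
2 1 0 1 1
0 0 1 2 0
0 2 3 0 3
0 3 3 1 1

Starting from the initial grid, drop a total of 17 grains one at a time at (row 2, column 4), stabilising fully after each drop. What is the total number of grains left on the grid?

49

k=0  0 2 3 2 1
1 2 3 0 3
2 1 0 1 1
0 0 1 2 0
0 2 3 0 3
0 3 3 1 1
k=1  0 2 3 2 1
1 2 3 0 3
2 1 0 1 2
0 0 1 2 0
0 2 3 0 3
0 3 3 1 1
k=2  0 2 3 2 1
1 2 3 0 3
2 1 0 1 3
0 0 1 2 0
0 2 3 0 3
0 3 3 1 1
k=3  0 2 3 2 2
1 2 3 1 0
2 1 0 2 1
0 0 1 2 1
0 2 3 0 3
0 3 3 1 1
k=4  0 2 3 2 2
1 2 3 1 0
2 1 0 2 2
0 0 1 2 1
0 2 3 0 3
0 3 3 1 1
k=5  0 2 3 2 2
1 2 3 1 0
2 1 0 2 3
0 0 1 2 1
0 2 3 0 3
0 3 3 1 1
k=6  0 2 3 2 2
1 2 3 1 1
2 1 0 3 0
0 0 1 2 2
0 2 3 0 3
0 3 3 1 1
k=7  0 2 3 2 2
1 2 3 1 1
2 1 0 3 1
0 0 1 2 2
0 2 3 0 3
0 3 3 1 1
k=8  0 2 3 2 2
1 2 3 1 1
2 1 0 3 2
0 0 1 2 2
0 2 3 0 3
0 3 3 1 1
k=9  0 2 3 2 2
1 2 3 1 1
2 1 0 3 3
0 0 1 2 2
0 2 3 0 3
0 3 3 1 1
k=10  0 2 3 2 2
1 2 3 2 2
2 1 1 0 1
0 0 1 3 3
0 2 3 0 3
0 3 3 1 1
k=11  0 2 3 2 2
1 2 3 2 2
2 1 1 0 2
0 0 1 3 3
0 2 3 0 3
0 3 3 1 1
k=12  0 2 3 2 2
1 2 3 2 2
2 1 1 0 3
0 0 1 3 3
0 2 3 0 3
0 3 3 1 1
k=13  0 2 3 2 2
1 2 3 2 3
2 1 1 2 1
0 0 2 0 2
0 2 3 2 0
0 3 3 1 2
k=14  0 2 3 2 2
1 2 3 2 3
2 1 1 2 2
0 0 2 0 2
0 2 3 2 0
0 3 3 1 2
k=15  0 2 3 2 2
1 2 3 2 3
2 1 1 2 3
0 0 2 0 2
0 2 3 2 0
0 3 3 1 2
k=16  0 2 3 2 3
1 2 3 3 0
2 1 1 3 1
0 0 2 0 3
0 2 3 2 0
0 3 3 1 2
k=17  0 2 3 2 3
1 2 3 3 0
2 1 1 3 2
0 0 2 0 3
0 2 3 2 0
0 3 3 1 2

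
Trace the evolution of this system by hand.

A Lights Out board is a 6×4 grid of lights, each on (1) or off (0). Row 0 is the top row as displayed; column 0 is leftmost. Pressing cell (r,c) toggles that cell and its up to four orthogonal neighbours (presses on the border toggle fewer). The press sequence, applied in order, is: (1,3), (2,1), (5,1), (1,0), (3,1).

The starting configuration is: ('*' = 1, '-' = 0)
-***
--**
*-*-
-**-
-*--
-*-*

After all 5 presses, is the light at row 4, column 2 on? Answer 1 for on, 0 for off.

0

step 0: -***
--**
*-*-
-**-
-*--
-*-*
step 1: -**-
----
*-**
-**-
-*--
-*-*
step 2: -**-
-*--
-*-*
--*-
-*--
-*-*
step 3: -**-
-*--
-*-*
--*-
----
*-**
step 4: ***-
*---
**-*
--*-
----
*-**
step 5: ***-
*---
*--*
**--
-*--
*-**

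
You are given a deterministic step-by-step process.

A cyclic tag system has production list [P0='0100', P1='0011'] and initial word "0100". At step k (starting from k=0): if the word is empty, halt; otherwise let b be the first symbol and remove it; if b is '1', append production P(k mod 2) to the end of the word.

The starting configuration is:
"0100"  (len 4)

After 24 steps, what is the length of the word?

t=0: "0100"  (len 4)
t=1: "100"  (len 3)
t=2: "000011"  (len 6)
t=3: "00011"  (len 5)
t=4: "0011"  (len 4)
t=5: "011"  (len 3)
t=6: "11"  (len 2)
t=7: "10100"  (len 5)
t=8: "01000011"  (len 8)
t=9: "1000011"  (len 7)
t=10: "0000110011"  (len 10)
t=11: "000110011"  (len 9)
t=12: "00110011"  (len 8)
t=13: "0110011"  (len 7)
t=14: "110011"  (len 6)
t=15: "100110100"  (len 9)
t=16: "001101000011"  (len 12)
t=17: "01101000011"  (len 11)
t=18: "1101000011"  (len 10)
t=19: "1010000110100"  (len 13)
t=20: "0100001101000011"  (len 16)
t=21: "100001101000011"  (len 15)
t=22: "000011010000110011"  (len 18)
t=23: "00011010000110011"  (len 17)
t=24: "0011010000110011"  (len 16)

16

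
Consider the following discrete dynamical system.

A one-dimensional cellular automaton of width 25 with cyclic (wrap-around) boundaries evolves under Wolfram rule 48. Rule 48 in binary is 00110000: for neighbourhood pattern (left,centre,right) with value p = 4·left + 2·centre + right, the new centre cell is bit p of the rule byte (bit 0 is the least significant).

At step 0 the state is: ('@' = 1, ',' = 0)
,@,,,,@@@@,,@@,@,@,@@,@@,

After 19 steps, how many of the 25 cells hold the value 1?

0) ,@,,,,@@@@,,@@,@,@,@@,@@,
1) ,,@,,,,,,,@,,,@,@,@,,@,,@
2) @,,@,,,,,,,@,,,@,@,@,,@,,
3) ,@,,@,,,,,,,@,,,@,@,@,,@,
4) ,,@,,@,,,,,,,@,,,@,@,@,,@
5) @,,@,,@,,,,,,,@,,,@,@,@,,
6) ,@,,@,,@,,,,,,,@,,,@,@,@,
7) ,,@,,@,,@,,,,,,,@,,,@,@,@
8) @,,@,,@,,@,,,,,,,@,,,@,@,
9) ,@,,@,,@,,@,,,,,,,@,,,@,@
10) @,@,,@,,@,,@,,,,,,,@,,,@,
11) ,@,@,,@,,@,,@,,,,,,,@,,,@
12) @,@,@,,@,,@,,@,,,,,,,@,,,
13) ,@,@,@,,@,,@,,@,,,,,,,@,,
14) ,,@,@,@,,@,,@,,@,,,,,,,@,
15) ,,,@,@,@,,@,,@,,@,,,,,,,@
16) @,,,@,@,@,,@,,@,,@,,,,,,,
17) ,@,,,@,@,@,,@,,@,,@,,,,,,
18) ,,@,,,@,@,@,,@,,@,,@,,,,,
19) ,,,@,,,@,@,@,,@,,@,,@,,,,

7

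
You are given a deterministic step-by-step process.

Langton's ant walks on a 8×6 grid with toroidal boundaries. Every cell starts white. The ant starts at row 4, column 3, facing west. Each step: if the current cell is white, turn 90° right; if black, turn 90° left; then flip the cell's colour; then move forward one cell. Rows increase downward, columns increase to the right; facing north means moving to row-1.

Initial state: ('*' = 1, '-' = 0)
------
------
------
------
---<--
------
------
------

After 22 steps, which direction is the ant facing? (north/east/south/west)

west

step 0: ------
------
------
------
---<--
------
------
------
step 1: ------
------
------
---^--
---*--
------
------
------
step 2: ------
------
------
---*>-
---*--
------
------
------
step 3: ------
------
------
---**-
---*v-
------
------
------
step 4: ------
------
------
---**-
---<*-
------
------
------
step 5: ------
------
------
---**-
----*-
---v--
------
------
step 6: ------
------
------
---**-
----*-
--<*--
------
------
step 7: ------
------
------
---**-
--^-*-
--**--
------
------
step 8: ------
------
------
---**-
--*>*-
--**--
------
------
step 9: ------
------
------
---**-
--***-
--*v--
------
------
step 10: ------
------
------
---**-
--***-
--*->-
------
------
step 11: ------
------
------
---**-
--***-
--*-*-
----v-
------
step 12: ------
------
------
---**-
--***-
--*-*-
---<*-
------
step 13: ------
------
------
---**-
--***-
--*^*-
---**-
------
step 14: ------
------
------
---**-
--***-
--**>-
---**-
------
step 15: ------
------
------
---**-
--**^-
--**--
---**-
------
step 16: ------
------
------
---**-
--*<--
--**--
---**-
------
step 17: ------
------
------
---**-
--*---
--*v--
---**-
------
step 18: ------
------
------
---**-
--*---
--*->-
---**-
------
step 19: ------
------
------
---**-
--*---
--*-*-
---*v-
------
step 20: ------
------
------
---**-
--*---
--*-*-
---*->
------
step 21: ------
------
------
---**-
--*---
--*-*-
---*-*
-----v
step 22: ------
------
------
---**-
--*---
--*-*-
---*-*
----<*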